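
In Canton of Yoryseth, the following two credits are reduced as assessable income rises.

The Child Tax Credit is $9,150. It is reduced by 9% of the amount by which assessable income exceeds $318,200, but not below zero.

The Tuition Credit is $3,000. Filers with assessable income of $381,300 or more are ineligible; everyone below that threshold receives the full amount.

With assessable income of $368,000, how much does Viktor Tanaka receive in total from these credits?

Child Tax Credit: 9% of the $49,800 excess over $318,200 is $4,482; credit = $9,150 − $4,482 = $4,668.
Tuition Credit: $368,000 is below the $381,300 cutoff, so the full $3,000 applies.
Total: $4,668 + $3,000 = $7,668.

$7,668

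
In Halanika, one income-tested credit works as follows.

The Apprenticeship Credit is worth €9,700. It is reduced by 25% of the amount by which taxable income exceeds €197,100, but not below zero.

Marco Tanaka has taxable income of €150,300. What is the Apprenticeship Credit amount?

Apprenticeship Credit: €150,300 is at or below the €197,100 threshold, so the full €9,700 applies.

€9,700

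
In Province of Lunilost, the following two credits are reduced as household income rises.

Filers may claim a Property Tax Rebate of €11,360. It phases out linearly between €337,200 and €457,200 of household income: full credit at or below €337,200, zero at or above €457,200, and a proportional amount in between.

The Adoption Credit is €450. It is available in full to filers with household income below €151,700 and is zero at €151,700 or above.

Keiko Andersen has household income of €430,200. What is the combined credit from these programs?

Property Tax Rebate: €430,200 is €93,000 into a €120,000 phase-out range, leaving 27,000/120,000 of the credit: €11,360 × 27,000/120,000 = €2,556.
Adoption Credit: €430,200 meets or exceeds the €151,700 cutoff, so the credit is €0.
Total: €2,556 + €0 = €2,556.

€2,556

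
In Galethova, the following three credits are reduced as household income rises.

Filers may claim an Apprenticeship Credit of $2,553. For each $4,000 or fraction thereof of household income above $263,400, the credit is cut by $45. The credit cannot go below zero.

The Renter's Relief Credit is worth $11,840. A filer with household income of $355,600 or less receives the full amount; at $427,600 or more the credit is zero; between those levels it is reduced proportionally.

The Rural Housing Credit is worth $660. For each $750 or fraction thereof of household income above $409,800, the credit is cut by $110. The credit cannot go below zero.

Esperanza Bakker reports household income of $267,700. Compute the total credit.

$14,963

Apprenticeship Credit: income exceeds $263,400 by $4,300, which is 2 full-or-partial $4,000 increments; reduction = 2 × $45 = $90, leaving $2,463.
Renter's Relief Credit: $267,700 is at or below the $355,600 threshold, so the full $11,840 applies.
Rural Housing Credit: $267,700 is at or below the $409,800 threshold, so the full $660 applies.
Total: $2,463 + $11,840 + $660 = $14,963.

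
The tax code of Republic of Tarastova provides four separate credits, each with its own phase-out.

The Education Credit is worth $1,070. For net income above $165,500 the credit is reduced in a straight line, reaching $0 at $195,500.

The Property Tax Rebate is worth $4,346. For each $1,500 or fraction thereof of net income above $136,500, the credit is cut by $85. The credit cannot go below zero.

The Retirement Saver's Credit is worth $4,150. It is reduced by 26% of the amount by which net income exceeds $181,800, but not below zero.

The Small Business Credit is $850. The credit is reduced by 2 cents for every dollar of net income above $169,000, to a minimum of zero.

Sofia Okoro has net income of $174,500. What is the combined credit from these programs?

$7,775

Education Credit: $174,500 is $9,000 into a $30,000 phase-out range, leaving 21,000/30,000 of the credit: $1,070 × 21,000/30,000 = $749.
Property Tax Rebate: income exceeds $136,500 by $38,000, which is 26 full-or-partial $1,500 increments; reduction = 26 × $85 = $2,210, leaving $2,136.
Retirement Saver's Credit: $174,500 is at or below the $181,800 threshold, so the full $4,150 applies.
Small Business Credit: 2% of the $5,500 excess over $169,000 is $110; credit = $850 − $110 = $740.
Total: $749 + $2,136 + $4,150 + $740 = $7,775.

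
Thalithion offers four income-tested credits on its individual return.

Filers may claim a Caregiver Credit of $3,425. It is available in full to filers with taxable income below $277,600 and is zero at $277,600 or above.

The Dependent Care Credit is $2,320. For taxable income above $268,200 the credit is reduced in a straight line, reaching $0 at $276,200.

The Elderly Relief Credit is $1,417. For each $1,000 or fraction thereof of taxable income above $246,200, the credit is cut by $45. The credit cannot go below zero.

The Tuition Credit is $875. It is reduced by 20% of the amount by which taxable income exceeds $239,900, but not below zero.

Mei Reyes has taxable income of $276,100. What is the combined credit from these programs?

Caregiver Credit: $276,100 is below the $277,600 cutoff, so the full $3,425 applies.
Dependent Care Credit: $276,100 is $7,900 into a $8,000 phase-out range, leaving 100/8,000 of the credit: $2,320 × 100/8,000 = $29.
Elderly Relief Credit: income exceeds $246,200 by $29,900, which is 30 full-or-partial $1,000 increments; reduction = 30 × $45 = $1,350, leaving $67.
Tuition Credit: 20% of the $36,200 excess over $239,900 is $7,240 ≥ base, so the credit is $0.
Total: $3,425 + $29 + $67 + $0 = $3,521.

$3,521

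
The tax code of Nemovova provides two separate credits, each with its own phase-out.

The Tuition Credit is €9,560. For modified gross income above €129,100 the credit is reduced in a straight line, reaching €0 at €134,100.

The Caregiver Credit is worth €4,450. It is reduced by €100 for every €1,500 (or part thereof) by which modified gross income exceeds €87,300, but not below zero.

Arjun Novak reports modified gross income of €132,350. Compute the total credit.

€4,696

Tuition Credit: €132,350 is €3,250 into a €5,000 phase-out range, leaving 1,750/5,000 of the credit: €9,560 × 1,750/5,000 = €3,346.
Caregiver Credit: income exceeds €87,300 by €45,050, which is 31 full-or-partial €1,500 increments; reduction = 31 × €100 = €3,100, leaving €1,350.
Total: €3,346 + €1,350 = €4,696.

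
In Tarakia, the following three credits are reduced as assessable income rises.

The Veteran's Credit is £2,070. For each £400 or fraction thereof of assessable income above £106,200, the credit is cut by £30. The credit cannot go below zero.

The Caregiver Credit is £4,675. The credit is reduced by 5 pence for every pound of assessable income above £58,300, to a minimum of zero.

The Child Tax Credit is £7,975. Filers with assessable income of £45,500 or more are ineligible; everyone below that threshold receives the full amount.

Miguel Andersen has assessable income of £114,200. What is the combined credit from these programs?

Veteran's Credit: income exceeds £106,200 by £8,000, which is 20 full-or-partial £400 increments; reduction = 20 × £30 = £600, leaving £1,470.
Caregiver Credit: 5% of the £55,900 excess over £58,300 is £2,795; credit = £4,675 − £2,795 = £1,880.
Child Tax Credit: £114,200 meets or exceeds the £45,500 cutoff, so the credit is £0.
Total: £1,470 + £1,880 + £0 = £3,350.

£3,350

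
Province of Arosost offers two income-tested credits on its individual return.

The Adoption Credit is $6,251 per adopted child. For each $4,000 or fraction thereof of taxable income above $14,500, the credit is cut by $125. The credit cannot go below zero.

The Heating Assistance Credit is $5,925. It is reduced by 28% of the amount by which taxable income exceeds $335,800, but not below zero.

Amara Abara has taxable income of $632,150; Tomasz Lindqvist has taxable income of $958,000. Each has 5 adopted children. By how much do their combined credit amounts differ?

Amara ($632,150): Adoption Credit: base = 5 × $6,251 = $31,255. income exceeds $14,500 by $617,650, which is 155 full-or-partial $4,000 increments; reduction = 155 × $125 = $19,375, leaving $11,880. Heating Assistance Credit: 28% of the $296,350 excess over $335,800 is $82,978 ≥ base, so the credit is $0. total $11,880 + $0 = $11,880
Tomasz ($958,000): Adoption Credit: base = 5 × $6,251 = $31,255. income exceeds $14,500 by $943,500, which is 236 full-or-partial $4,000 increments; reduction = 236 × $125 = $29,500, leaving $1,755. Heating Assistance Credit: 28% of the $622,200 excess over $335,800 is $174,216 ≥ base, so the credit is $0. total $1,755 + $0 = $1,755
Difference: |$11,880 − $1,755| = $10,125.

$10,125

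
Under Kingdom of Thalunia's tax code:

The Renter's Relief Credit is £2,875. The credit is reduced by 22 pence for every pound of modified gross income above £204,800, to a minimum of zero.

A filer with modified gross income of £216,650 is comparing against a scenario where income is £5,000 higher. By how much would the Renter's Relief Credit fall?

At £216,650 — 22% of the £11,850 excess over £204,800 is £2,607; credit = £2,875 − £2,607 = £268.
At £221,650 — 22% of the £16,850 excess over £204,800 is £3,707 ≥ base, so the credit is £0.
Lost: £268 − £0 = £268.

£268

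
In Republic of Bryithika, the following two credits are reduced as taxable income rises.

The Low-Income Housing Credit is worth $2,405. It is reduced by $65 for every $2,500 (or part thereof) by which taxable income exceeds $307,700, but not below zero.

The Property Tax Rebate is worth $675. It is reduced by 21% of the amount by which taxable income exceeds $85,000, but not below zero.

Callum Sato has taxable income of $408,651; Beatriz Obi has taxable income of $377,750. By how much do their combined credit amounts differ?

$520

Callum ($408,651): Low-Income Housing Credit: income exceeds $307,700 by $100,951 → 41 increments × $65 = $2,665 ≥ base, so the credit is $0. Property Tax Rebate: 21% of the $323,651 excess over $85,000 is $67,966.71 ≥ base, so the credit is $0. total $0 + $0 = $0
Beatriz ($377,750): Low-Income Housing Credit: income exceeds $307,700 by $70,050, which is 29 full-or-partial $2,500 increments; reduction = 29 × $65 = $1,885, leaving $520. Property Tax Rebate: 21% of the $292,750 excess over $85,000 is $61,477.50 ≥ base, so the credit is $0. total $520 + $0 = $520
Difference: |$0 − $520| = $520.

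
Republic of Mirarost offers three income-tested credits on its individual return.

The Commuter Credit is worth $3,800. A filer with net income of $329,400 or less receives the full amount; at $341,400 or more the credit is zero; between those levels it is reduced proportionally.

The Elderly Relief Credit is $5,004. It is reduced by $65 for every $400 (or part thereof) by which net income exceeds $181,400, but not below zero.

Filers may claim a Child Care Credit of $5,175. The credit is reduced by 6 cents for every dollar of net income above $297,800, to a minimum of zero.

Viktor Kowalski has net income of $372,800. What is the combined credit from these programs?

$675

Commuter Credit: $372,800 is at or above $341,400, so the credit is $0.
Elderly Relief Credit: income exceeds $181,400 by $191,400 → 479 increments × $65 = $31,135 ≥ base, so the credit is $0.
Child Care Credit: 6% of the $75,000 excess over $297,800 is $4,500; credit = $5,175 − $4,500 = $675.
Total: $0 + $0 + $675 = $675.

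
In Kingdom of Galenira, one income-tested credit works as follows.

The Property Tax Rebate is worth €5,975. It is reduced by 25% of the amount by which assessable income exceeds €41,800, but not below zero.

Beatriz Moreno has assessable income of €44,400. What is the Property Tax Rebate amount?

€5,325

Property Tax Rebate: 25% of the €2,600 excess over €41,800 is €650; credit = €5,975 − €650 = €5,325.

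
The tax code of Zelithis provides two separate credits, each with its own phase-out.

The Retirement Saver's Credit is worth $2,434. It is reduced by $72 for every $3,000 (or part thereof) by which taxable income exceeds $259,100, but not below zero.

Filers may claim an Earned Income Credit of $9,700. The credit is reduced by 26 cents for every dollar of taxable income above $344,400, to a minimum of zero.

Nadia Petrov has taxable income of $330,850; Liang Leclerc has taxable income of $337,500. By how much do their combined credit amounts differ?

Nadia ($330,850): Retirement Saver's Credit: income exceeds $259,100 by $71,750, which is 24 full-or-partial $3,000 increments; reduction = 24 × $72 = $1,728, leaving $706. Earned Income Credit: $330,850 is at or below the $344,400 threshold, so the full $9,700 applies. total $706 + $9,700 = $10,406
Liang ($337,500): Retirement Saver's Credit: income exceeds $259,100 by $78,400, which is 27 full-or-partial $3,000 increments; reduction = 27 × $72 = $1,944, leaving $490. Earned Income Credit: $337,500 is at or below the $344,400 threshold, so the full $9,700 applies. total $490 + $9,700 = $10,190
Difference: |$10,406 − $10,190| = $216.

$216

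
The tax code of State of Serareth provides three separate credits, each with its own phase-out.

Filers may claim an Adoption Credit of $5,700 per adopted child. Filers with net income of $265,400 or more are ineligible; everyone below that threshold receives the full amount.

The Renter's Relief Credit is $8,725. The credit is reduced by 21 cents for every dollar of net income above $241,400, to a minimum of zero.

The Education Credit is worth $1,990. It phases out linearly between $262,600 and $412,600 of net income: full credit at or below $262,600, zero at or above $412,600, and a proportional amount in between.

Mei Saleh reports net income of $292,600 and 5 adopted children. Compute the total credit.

Adoption Credit: base = 5 × $5,700 = $28,500. $292,600 meets or exceeds the $265,400 cutoff, so the credit is $0.
Renter's Relief Credit: 21% of the $51,200 excess over $241,400 is $10,752 ≥ base, so the credit is $0.
Education Credit: $292,600 is $30,000 into a $150,000 phase-out range, leaving 120,000/150,000 of the credit: $1,990 × 120,000/150,000 = $1,592.
Total: $0 + $0 + $1,592 = $1,592.

$1,592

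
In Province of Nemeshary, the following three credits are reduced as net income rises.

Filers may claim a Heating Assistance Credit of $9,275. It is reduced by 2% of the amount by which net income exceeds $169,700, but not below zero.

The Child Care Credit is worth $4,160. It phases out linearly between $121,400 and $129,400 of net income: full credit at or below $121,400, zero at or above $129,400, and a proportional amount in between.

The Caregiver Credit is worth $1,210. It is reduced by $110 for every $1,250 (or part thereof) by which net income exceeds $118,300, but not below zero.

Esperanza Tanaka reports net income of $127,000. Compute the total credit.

Heating Assistance Credit: $127,000 is at or below the $169,700 threshold, so the full $9,275 applies.
Child Care Credit: $127,000 is $5,600 into a $8,000 phase-out range, leaving 2,400/8,000 of the credit: $4,160 × 2,400/8,000 = $1,248.
Caregiver Credit: income exceeds $118,300 by $8,700, which is 7 full-or-partial $1,250 increments; reduction = 7 × $110 = $770, leaving $440.
Total: $9,275 + $1,248 + $440 = $10,963.

$10,963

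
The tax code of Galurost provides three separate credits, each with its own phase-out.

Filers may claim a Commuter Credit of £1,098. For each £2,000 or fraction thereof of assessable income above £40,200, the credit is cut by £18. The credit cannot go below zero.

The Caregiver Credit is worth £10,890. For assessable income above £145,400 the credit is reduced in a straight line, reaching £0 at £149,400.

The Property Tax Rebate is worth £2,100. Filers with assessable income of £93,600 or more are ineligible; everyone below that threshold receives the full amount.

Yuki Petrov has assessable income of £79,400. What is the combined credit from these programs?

Commuter Credit: income exceeds £40,200 by £39,200, which is 20 full-or-partial £2,000 increments; reduction = 20 × £18 = £360, leaving £738.
Caregiver Credit: £79,400 is at or below the £145,400 threshold, so the full £10,890 applies.
Property Tax Rebate: £79,400 is below the £93,600 cutoff, so the full £2,100 applies.
Total: £738 + £10,890 + £2,100 = £13,728.

£13,728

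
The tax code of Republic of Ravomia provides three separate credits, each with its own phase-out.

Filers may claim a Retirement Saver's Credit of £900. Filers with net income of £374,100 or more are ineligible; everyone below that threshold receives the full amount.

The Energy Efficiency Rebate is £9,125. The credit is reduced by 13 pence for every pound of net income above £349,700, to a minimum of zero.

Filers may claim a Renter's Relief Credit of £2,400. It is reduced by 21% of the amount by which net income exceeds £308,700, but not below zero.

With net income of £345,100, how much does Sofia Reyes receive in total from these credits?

Retirement Saver's Credit: £345,100 is below the £374,100 cutoff, so the full £900 applies.
Energy Efficiency Rebate: £345,100 is at or below the £349,700 threshold, so the full £9,125 applies.
Renter's Relief Credit: 21% of the £36,400 excess over £308,700 is £7,644 ≥ base, so the credit is £0.
Total: £900 + £9,125 + £0 = £10,025.

£10,025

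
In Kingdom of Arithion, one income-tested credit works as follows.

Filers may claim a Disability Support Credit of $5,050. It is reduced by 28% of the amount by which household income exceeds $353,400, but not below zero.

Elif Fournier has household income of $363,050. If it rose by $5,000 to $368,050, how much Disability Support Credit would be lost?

At $363,050 — 28% of the $9,650 excess over $353,400 is $2,702; credit = $5,050 − $2,702 = $2,348.
At $368,050 — 28% of the $14,650 excess over $353,400 is $4,102; credit = $5,050 − $4,102 = $948.
Lost: $2,348 − $948 = $1,400.

$1,400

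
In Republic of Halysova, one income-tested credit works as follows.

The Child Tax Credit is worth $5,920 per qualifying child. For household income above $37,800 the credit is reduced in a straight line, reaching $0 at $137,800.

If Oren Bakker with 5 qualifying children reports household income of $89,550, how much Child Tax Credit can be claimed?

Child Tax Credit: base = 5 × $5,920 = $29,600. $89,550 is $51,750 into a $100,000 phase-out range, leaving 48,250/100,000 of the credit: $29,600 × 48,250/100,000 = $14,282.

$14,282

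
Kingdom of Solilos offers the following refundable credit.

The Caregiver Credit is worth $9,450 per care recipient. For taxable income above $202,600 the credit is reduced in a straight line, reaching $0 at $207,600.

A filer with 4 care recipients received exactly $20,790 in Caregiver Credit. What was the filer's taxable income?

$204,850

Full credit = 4 × $9,450 = $37,800.
$20,790 is 20,790/37,800 of the full $37,800, so 17,010/37,800 of the $5,000 range has been used: income = $202,600 + $5,000 × 17,010/37,800 = $204,850.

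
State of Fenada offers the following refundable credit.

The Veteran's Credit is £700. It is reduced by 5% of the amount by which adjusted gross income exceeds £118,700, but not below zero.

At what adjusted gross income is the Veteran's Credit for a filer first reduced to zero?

£132,700

The credit falls by 5% of each pound above £118,700, so it reaches zero when the excess is £700 / 5% = £14,000: income = £118,700 + £14,000 = £132,700.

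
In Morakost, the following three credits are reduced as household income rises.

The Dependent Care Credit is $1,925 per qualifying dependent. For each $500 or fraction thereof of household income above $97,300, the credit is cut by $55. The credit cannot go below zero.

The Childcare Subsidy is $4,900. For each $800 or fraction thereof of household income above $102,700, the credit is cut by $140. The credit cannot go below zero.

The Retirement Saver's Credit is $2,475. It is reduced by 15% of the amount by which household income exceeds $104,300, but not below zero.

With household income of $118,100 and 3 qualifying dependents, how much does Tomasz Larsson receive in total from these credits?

Dependent Care Credit: base = 3 × $1,925 = $5,775. income exceeds $97,300 by $20,800, which is 42 full-or-partial $500 increments; reduction = 42 × $55 = $2,310, leaving $3,465.
Childcare Subsidy: income exceeds $102,700 by $15,400, which is 20 full-or-partial $800 increments; reduction = 20 × $140 = $2,800, leaving $2,100.
Retirement Saver's Credit: 15% of the $13,800 excess over $104,300 is $2,070; credit = $2,475 − $2,070 = $405.
Total: $3,465 + $2,100 + $405 = $5,970.

$5,970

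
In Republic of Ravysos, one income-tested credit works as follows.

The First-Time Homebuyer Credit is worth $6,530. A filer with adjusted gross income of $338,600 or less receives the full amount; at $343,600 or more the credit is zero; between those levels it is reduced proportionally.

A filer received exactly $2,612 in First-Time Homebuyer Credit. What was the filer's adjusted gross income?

$2,612 is 2,612/6,530 of the full $6,530, so 3,918/6,530 of the $5,000 range has been used: income = $338,600 + $5,000 × 3,918/6,530 = $341,600.

$341,600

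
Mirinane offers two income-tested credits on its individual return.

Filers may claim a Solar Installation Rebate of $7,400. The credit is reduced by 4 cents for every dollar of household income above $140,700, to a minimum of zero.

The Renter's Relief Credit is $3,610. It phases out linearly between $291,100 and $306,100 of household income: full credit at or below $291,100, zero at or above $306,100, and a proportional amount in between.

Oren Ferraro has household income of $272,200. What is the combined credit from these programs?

Solar Installation Rebate: 4% of the $131,500 excess over $140,700 is $5,260; credit = $7,400 − $5,260 = $2,140.
Renter's Relief Credit: $272,200 is at or below the $291,100 threshold, so the full $3,610 applies.
Total: $2,140 + $3,610 = $5,750.

$5,750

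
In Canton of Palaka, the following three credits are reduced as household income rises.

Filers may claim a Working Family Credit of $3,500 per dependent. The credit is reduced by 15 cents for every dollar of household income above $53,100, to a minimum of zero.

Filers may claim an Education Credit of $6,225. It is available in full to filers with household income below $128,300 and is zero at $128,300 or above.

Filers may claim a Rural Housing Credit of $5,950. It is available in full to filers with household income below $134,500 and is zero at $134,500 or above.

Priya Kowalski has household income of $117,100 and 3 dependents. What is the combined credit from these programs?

$13,075

Working Family Credit: base = 3 × $3,500 = $10,500. 15% of the $64,000 excess over $53,100 is $9,600; credit = $10,500 − $9,600 = $900.
Education Credit: $117,100 is below the $128,300 cutoff, so the full $6,225 applies.
Rural Housing Credit: $117,100 is below the $134,500 cutoff, so the full $5,950 applies.
Total: $900 + $6,225 + $5,950 = $13,075.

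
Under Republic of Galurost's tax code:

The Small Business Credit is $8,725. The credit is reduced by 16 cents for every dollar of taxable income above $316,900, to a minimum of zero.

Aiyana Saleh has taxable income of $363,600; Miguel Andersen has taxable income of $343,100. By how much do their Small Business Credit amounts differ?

$3,280

Aiyana ($363,600): Small Business Credit: 16% of the $46,700 excess over $316,900 is $7,472; credit = $8,725 − $7,472 = $1,253.
Miguel ($343,100): Small Business Credit: 16% of the $26,200 excess over $316,900 is $4,192; credit = $8,725 − $4,192 = $4,533.
Difference: |$1,253 − $4,533| = $3,280.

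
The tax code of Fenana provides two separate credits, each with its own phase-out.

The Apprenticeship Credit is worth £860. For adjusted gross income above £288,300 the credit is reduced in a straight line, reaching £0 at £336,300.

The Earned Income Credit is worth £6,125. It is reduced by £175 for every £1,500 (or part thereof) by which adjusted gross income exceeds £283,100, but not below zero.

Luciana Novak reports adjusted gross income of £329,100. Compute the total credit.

Apprenticeship Credit: £329,100 is £40,800 into a £48,000 phase-out range, leaving 7,200/48,000 of the credit: £860 × 7,200/48,000 = £129.
Earned Income Credit: income exceeds £283,100 by £46,000, which is 31 full-or-partial £1,500 increments; reduction = 31 × £175 = £5,425, leaving £700.
Total: £129 + £700 = £829.

£829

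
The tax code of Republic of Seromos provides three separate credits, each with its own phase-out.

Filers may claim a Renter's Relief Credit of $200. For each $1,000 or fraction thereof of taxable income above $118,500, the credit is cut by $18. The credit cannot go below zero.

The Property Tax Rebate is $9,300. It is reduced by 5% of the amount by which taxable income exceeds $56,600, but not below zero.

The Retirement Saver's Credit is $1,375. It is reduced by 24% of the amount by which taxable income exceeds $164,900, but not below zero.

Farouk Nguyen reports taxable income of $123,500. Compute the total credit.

Renter's Relief Credit: income exceeds $118,500 by $5,000, which is 5 full-or-partial $1,000 increments; reduction = 5 × $18 = $90, leaving $110.
Property Tax Rebate: 5% of the $66,900 excess over $56,600 is $3,345; credit = $9,300 − $3,345 = $5,955.
Retirement Saver's Credit: $123,500 is at or below the $164,900 threshold, so the full $1,375 applies.
Total: $110 + $5,955 + $1,375 = $7,440.

$7,440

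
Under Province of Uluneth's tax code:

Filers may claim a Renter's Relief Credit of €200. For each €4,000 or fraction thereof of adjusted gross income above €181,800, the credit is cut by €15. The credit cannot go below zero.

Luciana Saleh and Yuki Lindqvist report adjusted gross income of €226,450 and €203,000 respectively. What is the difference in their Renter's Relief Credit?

Luciana (€226,450): Renter's Relief Credit: income exceeds €181,800 by €44,650, which is 12 full-or-partial €4,000 increments; reduction = 12 × €15 = €180, leaving €20.
Yuki (€203,000): Renter's Relief Credit: income exceeds €181,800 by €21,200, which is 6 full-or-partial €4,000 increments; reduction = 6 × €15 = €90, leaving €110.
Difference: |€20 − €110| = €90.

€90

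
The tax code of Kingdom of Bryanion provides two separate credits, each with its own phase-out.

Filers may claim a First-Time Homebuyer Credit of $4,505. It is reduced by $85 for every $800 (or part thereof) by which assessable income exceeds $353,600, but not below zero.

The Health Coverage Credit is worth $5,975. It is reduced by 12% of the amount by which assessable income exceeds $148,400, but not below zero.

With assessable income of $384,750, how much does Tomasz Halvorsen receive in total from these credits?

$1,190

First-Time Homebuyer Credit: income exceeds $353,600 by $31,150, which is 39 full-or-partial $800 increments; reduction = 39 × $85 = $3,315, leaving $1,190.
Health Coverage Credit: 12% of the $236,350 excess over $148,400 is $28,362 ≥ base, so the credit is $0.
Total: $1,190 + $0 = $1,190.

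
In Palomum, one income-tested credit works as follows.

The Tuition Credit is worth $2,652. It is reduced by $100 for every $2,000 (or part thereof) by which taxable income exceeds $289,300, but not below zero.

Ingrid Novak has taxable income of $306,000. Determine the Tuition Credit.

$1,752

Tuition Credit: income exceeds $289,300 by $16,700, which is 9 full-or-partial $2,000 increments; reduction = 9 × $100 = $900, leaving $1,752.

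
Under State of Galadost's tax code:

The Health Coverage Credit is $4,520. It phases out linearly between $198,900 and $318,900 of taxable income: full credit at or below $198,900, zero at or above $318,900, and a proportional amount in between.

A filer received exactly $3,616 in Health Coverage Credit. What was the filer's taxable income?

$222,900

$3,616 is 3,616/4,520 of the full $4,520, so 904/4,520 of the $120,000 range has been used: income = $198,900 + $120,000 × 904/4,520 = $222,900.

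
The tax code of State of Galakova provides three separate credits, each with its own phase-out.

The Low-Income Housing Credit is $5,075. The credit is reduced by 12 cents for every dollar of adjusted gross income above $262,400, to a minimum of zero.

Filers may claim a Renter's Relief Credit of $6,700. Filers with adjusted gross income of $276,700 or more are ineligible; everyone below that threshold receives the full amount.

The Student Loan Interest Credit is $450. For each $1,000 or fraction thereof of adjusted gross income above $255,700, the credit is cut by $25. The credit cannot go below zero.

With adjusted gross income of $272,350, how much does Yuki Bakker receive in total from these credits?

$10,606

Low-Income Housing Credit: 12% of the $9,950 excess over $262,400 is $1,194; credit = $5,075 − $1,194 = $3,881.
Renter's Relief Credit: $272,350 is below the $276,700 cutoff, so the full $6,700 applies.
Student Loan Interest Credit: income exceeds $255,700 by $16,650, which is 17 full-or-partial $1,000 increments; reduction = 17 × $25 = $425, leaving $25.
Total: $3,881 + $6,700 + $25 = $10,606.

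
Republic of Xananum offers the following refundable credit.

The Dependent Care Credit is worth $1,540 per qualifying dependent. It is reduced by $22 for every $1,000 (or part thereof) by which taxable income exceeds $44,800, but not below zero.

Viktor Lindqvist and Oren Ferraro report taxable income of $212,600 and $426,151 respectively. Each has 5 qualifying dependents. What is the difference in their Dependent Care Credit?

$4,004

Viktor ($212,600): Dependent Care Credit: base = 5 × $1,540 = $7,700. income exceeds $44,800 by $167,800, which is 168 full-or-partial $1,000 increments; reduction = 168 × $22 = $3,696, leaving $4,004.
Oren ($426,151): Dependent Care Credit: base = 5 × $1,540 = $7,700. income exceeds $44,800 by $381,351 → 382 increments × $22 = $8,404 ≥ base, so the credit is $0.
Difference: |$4,004 − $0| = $4,004.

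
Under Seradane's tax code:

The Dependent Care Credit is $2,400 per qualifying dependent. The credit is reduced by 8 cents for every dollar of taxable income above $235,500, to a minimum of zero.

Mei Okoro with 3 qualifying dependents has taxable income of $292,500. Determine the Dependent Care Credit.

$2,640

Dependent Care Credit: base = 3 × $2,400 = $7,200. 8% of the $57,000 excess over $235,500 is $4,560; credit = $7,200 − $4,560 = $2,640.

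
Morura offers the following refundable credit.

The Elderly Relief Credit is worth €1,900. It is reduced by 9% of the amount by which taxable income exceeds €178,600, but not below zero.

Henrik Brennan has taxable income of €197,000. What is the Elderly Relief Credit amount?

€244

Elderly Relief Credit: 9% of the €18,400 excess over €178,600 is €1,656; credit = €1,900 − €1,656 = €244.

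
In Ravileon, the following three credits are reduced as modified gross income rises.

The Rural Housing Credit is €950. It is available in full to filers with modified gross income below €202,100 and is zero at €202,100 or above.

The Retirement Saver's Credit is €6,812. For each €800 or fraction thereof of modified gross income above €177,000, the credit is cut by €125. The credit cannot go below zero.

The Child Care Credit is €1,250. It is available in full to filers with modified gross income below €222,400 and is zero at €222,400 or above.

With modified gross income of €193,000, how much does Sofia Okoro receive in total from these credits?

€6,512

Rural Housing Credit: €193,000 is below the €202,100 cutoff, so the full €950 applies.
Retirement Saver's Credit: income exceeds €177,000 by €16,000, which is 20 full-or-partial €800 increments; reduction = 20 × €125 = €2,500, leaving €4,312.
Child Care Credit: €193,000 is below the €222,400 cutoff, so the full €1,250 applies.
Total: €950 + €4,312 + €1,250 = €6,512.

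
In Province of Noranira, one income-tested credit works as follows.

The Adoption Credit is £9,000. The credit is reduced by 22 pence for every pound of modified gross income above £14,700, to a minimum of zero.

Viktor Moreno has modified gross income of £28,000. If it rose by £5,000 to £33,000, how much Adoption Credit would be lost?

At £28,000 — 22% of the £13,300 excess over £14,700 is £2,926; credit = £9,000 − £2,926 = £6,074.
At £33,000 — 22% of the £18,300 excess over £14,700 is £4,026; credit = £9,000 − £4,026 = £4,974.
Lost: £6,074 − £4,974 = £1,100.

£1,100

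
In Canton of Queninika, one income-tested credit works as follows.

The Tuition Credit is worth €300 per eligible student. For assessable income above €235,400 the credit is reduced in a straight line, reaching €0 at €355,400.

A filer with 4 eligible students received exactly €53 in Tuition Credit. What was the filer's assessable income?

Full credit = 4 × €300 = €1,200.
€53 is 53/1,200 of the full €1,200, so 1,147/1,200 of the €120,000 range has been used: income = €235,400 + €120,000 × 1,147/1,200 = €350,100.

€350,100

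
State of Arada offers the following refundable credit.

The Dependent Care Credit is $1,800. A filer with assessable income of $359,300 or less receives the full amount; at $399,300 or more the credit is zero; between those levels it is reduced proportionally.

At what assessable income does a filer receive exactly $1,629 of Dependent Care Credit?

$1,629 is 1,629/1,800 of the full $1,800, so 171/1,800 of the $40,000 range has been used: income = $359,300 + $40,000 × 171/1,800 = $363,100.

$363,100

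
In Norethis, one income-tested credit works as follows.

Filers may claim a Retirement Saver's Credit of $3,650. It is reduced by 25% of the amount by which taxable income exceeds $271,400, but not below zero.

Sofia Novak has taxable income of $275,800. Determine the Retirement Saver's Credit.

$2,550

Retirement Saver's Credit: 25% of the $4,400 excess over $271,400 is $1,100; credit = $3,650 − $1,100 = $2,550.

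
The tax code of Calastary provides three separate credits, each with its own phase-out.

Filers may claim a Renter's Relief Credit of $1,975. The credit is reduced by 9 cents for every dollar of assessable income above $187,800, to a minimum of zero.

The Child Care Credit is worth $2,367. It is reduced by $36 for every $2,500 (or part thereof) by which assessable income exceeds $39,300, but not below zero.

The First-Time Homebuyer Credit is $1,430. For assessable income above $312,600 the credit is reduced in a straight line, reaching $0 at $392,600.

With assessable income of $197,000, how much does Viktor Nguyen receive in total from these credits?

Renter's Relief Credit: 9% of the $9,200 excess over $187,800 is $828; credit = $1,975 − $828 = $1,147.
Child Care Credit: income exceeds $39,300 by $157,700, which is 64 full-or-partial $2,500 increments; reduction = 64 × $36 = $2,304, leaving $63.
First-Time Homebuyer Credit: $197,000 is at or below the $312,600 threshold, so the full $1,430 applies.
Total: $1,147 + $63 + $1,430 = $2,640.

$2,640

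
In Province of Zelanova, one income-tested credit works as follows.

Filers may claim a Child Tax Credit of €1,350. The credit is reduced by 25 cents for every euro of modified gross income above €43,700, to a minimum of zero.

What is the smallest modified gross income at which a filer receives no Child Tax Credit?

The credit falls by 25% of each euro above €43,700, so it reaches zero when the excess is €1,350 / 25% = €5,400: income = €43,700 + €5,400 = €49,100.

€49,100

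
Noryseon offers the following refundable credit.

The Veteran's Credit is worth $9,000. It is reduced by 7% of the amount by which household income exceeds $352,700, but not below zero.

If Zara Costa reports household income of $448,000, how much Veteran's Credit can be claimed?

$2,329

Veteran's Credit: 7% of the $95,300 excess over $352,700 is $6,671; credit = $9,000 − $6,671 = $2,329.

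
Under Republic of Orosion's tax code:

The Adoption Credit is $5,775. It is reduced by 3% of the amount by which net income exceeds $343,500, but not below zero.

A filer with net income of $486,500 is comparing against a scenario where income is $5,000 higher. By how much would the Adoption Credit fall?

At $486,500 — 3% of the $143,000 excess over $343,500 is $4,290; credit = $5,775 − $4,290 = $1,485.
At $491,500 — 3% of the $148,000 excess over $343,500 is $4,440; credit = $5,775 − $4,440 = $1,335.
Lost: $1,485 − $1,335 = $150.

$150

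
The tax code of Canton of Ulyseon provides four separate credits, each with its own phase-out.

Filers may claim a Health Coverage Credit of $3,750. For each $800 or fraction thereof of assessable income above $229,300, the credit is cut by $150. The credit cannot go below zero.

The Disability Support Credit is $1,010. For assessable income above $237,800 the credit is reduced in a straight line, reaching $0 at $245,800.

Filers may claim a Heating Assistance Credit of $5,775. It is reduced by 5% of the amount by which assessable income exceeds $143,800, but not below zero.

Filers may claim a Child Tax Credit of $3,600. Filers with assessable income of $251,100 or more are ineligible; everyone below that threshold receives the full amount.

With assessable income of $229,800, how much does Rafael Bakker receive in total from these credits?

Health Coverage Credit: income exceeds $229,300 by $500, which is 1 full-or-partial $800 increment; reduction = 1 × $150 = $150, leaving $3,600.
Disability Support Credit: $229,800 is at or below the $237,800 threshold, so the full $1,010 applies.
Heating Assistance Credit: 5% of the $86,000 excess over $143,800 is $4,300; credit = $5,775 − $4,300 = $1,475.
Child Tax Credit: $229,800 is below the $251,100 cutoff, so the full $3,600 applies.
Total: $3,600 + $1,010 + $1,475 + $3,600 = $9,685.

$9,685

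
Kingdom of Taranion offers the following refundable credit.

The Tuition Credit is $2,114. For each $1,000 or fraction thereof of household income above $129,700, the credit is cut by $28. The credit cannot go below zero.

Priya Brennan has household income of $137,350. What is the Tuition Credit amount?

Tuition Credit: income exceeds $129,700 by $7,650, which is 8 full-or-partial $1,000 increments; reduction = 8 × $28 = $224, leaving $1,890.

$1,890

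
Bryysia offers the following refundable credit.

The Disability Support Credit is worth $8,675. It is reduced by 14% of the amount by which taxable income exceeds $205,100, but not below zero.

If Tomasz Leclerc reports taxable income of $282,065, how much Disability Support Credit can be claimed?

$0

Disability Support Credit: 14% of the $76,965 excess over $205,100 is $10,775.10 ≥ base, so the credit is $0.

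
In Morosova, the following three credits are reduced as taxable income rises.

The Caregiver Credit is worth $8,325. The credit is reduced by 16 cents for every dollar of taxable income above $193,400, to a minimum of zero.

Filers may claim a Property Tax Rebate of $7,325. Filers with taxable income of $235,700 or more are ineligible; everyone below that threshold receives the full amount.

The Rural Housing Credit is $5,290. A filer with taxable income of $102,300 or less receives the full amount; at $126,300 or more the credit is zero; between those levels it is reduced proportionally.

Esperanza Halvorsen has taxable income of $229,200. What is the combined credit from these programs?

$9,922

Caregiver Credit: 16% of the $35,800 excess over $193,400 is $5,728; credit = $8,325 − $5,728 = $2,597.
Property Tax Rebate: $229,200 is below the $235,700 cutoff, so the full $7,325 applies.
Rural Housing Credit: $229,200 is at or above $126,300, so the credit is $0.
Total: $2,597 + $7,325 + $0 = $9,922.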